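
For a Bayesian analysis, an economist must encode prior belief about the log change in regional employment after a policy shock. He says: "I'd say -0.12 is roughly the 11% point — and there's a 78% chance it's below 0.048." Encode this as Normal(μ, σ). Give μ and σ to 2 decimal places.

μ = -0.02, σ = 0.08

For Normal(μ,σ), the p-quantile is μ + z_p·σ. Here z_{0.11} = -1.227, z_{0.78} = 0.7722.
So -0.12 = μ − 1.227σ and 0.048 = μ + 0.7722σ.
Subtracting: σ = (0.048 − -0.12)/(0.7722 − (-1.227)) = 0.08.
Then μ = -0.12 − (-1.227)·0.08 = -0.02.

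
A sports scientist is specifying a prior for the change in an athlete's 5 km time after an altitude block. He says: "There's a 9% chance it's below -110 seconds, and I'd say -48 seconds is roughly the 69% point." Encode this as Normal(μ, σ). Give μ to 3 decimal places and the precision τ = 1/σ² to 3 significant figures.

μ = -64.739, τ = 0.000878

The p-quantile of Normal(μ,σ) is μ + z_p·σ, with z_{0.09} = -1.341 and z_{0.69} = 0.4959.
Eliminate σ: μ = (z₂·x₁ − z₁·x₂)/(z₂ − z₁) = (0.4959·-110 − (-1.341)·-48)/1.837 = -64.739.
Then σ = (x₂ − x₁)/(z₂ − z₁) = (-48 − -110)/1.837 = 33.758.
Precision τ = 1/σ² = 1/33.76² = 0.000878.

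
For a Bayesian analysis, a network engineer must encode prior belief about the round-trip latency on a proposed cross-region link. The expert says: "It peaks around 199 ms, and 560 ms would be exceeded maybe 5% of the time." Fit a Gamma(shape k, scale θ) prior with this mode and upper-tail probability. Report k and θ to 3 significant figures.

k ≈ 3.5, θ ≈ 79.6

Gamma(k,θ) with k>1 has mode (k−1)θ, so θ = 199/(k−1).
Need P(X < 560) = 0.95 with θ tied to k this way. Start at k = 2, θ = 199: P(X<560) ≈ 0.771.
Too low — raise k to concentrate. Iterating converges to k ≈ 3.5.
Then θ = 199/(3.5−1) ≈ 79.6.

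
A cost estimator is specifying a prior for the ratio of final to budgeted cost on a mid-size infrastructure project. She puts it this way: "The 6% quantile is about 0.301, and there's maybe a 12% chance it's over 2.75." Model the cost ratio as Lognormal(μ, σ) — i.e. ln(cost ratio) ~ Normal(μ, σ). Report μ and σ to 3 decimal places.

μ ≈ 0.059, σ ≈ 0.810

If T ~ Lognormal(μ,σ) then ln T ~ Normal(μ,σ), so the p-quantile of ln T is μ + z_p·σ.
ln(0.301) = -1.201 and ln(2.75) = 1.012; z_{0.06} = -1.555, z_{0.88} = 1.175.
σ = (1.012 − -1.201)/(1.175 − (-1.555)) = 0.810.
μ = -1.201 − (-1.555)·0.810 = 0.059.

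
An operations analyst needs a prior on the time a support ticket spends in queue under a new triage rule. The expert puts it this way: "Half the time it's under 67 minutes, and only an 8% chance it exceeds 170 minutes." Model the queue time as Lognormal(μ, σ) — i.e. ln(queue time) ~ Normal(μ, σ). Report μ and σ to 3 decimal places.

μ ≈ 4.205, σ ≈ 0.663

If T ~ Lognormal(μ,σ) then ln T ~ Normal(μ,σ), so the p-quantile of ln T is μ + z_p·σ.
ln(67) = 4.205 and ln(170) = 5.136; z_{0.5} = 0, z_{0.92} = 1.405.
σ = (5.136 − 4.205)/(1.405 − (0)) = 0.663.
μ = 4.205 − (0)·0.663 = 4.205.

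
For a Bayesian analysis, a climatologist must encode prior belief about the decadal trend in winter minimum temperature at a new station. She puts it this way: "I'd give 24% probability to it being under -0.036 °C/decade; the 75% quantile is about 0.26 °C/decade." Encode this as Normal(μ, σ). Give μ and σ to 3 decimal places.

For Normal(μ,σ), the p-quantile is μ + z_p·σ. Here z_{0.24} = -0.7063, z_{0.75} = 0.6745.
So -0.036 = μ − 0.7063σ and 0.26 = μ + 0.6745σ.
Subtracting: σ = (0.26 − -0.036)/(0.6745 − (-0.7063)) = 0.214.
Then μ = -0.036 − (-0.7063)·0.214 = 0.115.

μ = 0.115, σ = 0.214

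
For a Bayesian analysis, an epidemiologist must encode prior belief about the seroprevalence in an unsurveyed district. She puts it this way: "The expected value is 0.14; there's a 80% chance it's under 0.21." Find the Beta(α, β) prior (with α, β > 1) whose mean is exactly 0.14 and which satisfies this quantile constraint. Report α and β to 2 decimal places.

With mean 0.14 fixed, write α = 0.14s, β = 0.86s where s = α+β.
Need P(θ < 0.21) = 0.8 under Beta(0.14s, 0.86s). Normal approximation: (q−m)/√(m(1−m)/s) ≈ z_{0.8} = 0.842, so s ≈ 0.14·0.86·(0.842)²/(0.21−0.14)² = 17.4.
At s = 17.4: P(θ<0.21) ≈ 0.817. Adjusting to match 0.8 gives s ≈ 13.84.
So α = 0.14·13.84 ≈ 1.94, β = 0.86·13.84 ≈ 11.90.

α ≈ 1.94, β ≈ 11.90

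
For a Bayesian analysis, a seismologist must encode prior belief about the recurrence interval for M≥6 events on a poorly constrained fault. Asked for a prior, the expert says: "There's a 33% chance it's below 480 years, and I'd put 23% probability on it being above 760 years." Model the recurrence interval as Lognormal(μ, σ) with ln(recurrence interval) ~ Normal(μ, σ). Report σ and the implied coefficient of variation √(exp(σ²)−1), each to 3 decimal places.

σ ≈ 0.390, CV ≈ 0.405

If T ~ Lognormal(μ,σ) then ln T ~ Normal(μ,σ), so the p-quantile of ln T is μ + z_p·σ.
ln(480) = 6.174 and ln(760) = 6.633; z_{0.33} = -0.4399, z_{0.77} = 0.7388.
σ = (6.633 − 6.174)/(0.7388 − (-0.4399)) = 0.390.
μ = 6.174 − (-0.4399)·0.390 = 6.345.
CV = √(exp(σ²)−1) = √(exp(0.1520)−1) = 0.405.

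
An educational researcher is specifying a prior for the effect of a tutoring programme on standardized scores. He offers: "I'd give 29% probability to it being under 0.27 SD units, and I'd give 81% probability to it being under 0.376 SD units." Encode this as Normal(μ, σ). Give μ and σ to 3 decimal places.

For Normal(μ,σ), the p-quantile is μ + z_p·σ. Here z_{0.29} = -0.5534, z_{0.81} = 0.8779.
So 0.27 = μ − 0.5534σ and 0.376 = μ + 0.8779σ.
Subtracting: σ = (0.376 − 0.27)/(0.8779 − (-0.5534)) = 0.074.
Then μ = 0.27 − (-0.5534)·0.074 = 0.311.

μ = 0.311, σ = 0.074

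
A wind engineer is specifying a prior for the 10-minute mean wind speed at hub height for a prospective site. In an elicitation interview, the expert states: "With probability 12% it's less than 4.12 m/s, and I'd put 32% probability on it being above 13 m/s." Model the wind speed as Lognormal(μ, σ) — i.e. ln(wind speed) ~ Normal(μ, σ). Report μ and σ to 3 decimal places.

If T ~ Lognormal(μ,σ) then ln T ~ Normal(μ,σ), so the p-quantile of ln T is μ + z_p·σ.
ln(4.12) = 1.416 and ln(13) = 2.565; z_{0.12} = -1.175, z_{0.68} = 0.4677.
σ = (2.565 − 1.416)/(0.4677 − (-1.175)) = 0.700.
μ = 1.416 − (-1.175)·0.700 = 2.238.

μ ≈ 2.238, σ ≈ 0.700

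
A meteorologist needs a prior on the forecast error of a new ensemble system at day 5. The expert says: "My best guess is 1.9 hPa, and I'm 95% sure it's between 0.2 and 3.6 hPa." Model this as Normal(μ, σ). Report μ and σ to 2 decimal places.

A symmetric 95% interval runs μ ± z·σ with z = 1.96.
Half-width = 1.7, so σ = 1.7/1.96 = 0.87.
μ is the stated best guess, 1.90.

μ = 1.90, σ = 0.87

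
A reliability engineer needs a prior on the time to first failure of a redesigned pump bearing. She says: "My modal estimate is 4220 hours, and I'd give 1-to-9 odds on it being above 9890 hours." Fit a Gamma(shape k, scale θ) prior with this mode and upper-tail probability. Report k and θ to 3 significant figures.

Gamma(k,θ) with k>1 has mode (k−1)θ, so θ = 4220/(k−1).
Need P(X < 9890) = 0.9 with θ tied to k this way. Start at k = 2, θ = 4220: P(X<9890) ≈ 0.679.
Too low — raise k to concentrate. Iterating converges to k ≈ 3.65.
Then θ = 4220/(3.65−1) ≈ 1590.

k ≈ 3.65, θ ≈ 1590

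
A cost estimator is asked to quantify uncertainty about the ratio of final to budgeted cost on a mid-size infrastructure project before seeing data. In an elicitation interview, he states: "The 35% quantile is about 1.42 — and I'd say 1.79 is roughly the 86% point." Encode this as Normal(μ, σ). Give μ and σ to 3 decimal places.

μ = 1.517, σ = 0.252

For Normal(μ,σ), the p-quantile is μ + z_p·σ. Here z_{0.35} = -0.3853, z_{0.86} = 1.08.
So 1.42 = μ − 0.3853σ and 1.79 = μ + 1.08σ.
Subtracting: σ = (1.79 − 1.42)/(1.08 − (-0.3853)) = 0.252.
Then μ = 1.42 − (-0.3853)·0.252 = 1.517.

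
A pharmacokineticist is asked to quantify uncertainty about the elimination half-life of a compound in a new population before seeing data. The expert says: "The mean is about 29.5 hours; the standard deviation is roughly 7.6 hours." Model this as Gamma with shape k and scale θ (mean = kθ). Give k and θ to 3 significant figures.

For Gamma(k, scale θ): mean = kθ, variance = kθ², so CV = 1/√k.
CV = SD/mean = 7.6/29.5 = 0.2576, hence k = 1/CV² = 15.1.
Then θ = mean/k = 29.5/15.1 = 1.96.

k ≈ 15.1, θ ≈ 1.96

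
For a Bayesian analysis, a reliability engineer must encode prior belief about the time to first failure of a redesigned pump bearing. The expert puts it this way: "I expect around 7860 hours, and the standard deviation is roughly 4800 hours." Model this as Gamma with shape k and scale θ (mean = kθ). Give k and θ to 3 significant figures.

For Gamma(k, scale θ): mean = kθ, variance = kθ², so CV = 1/√k.
CV = SD/mean = 4800/7860 = 0.6107, hence k = 1/CV² = 2.68.
Then θ = mean/k = 7860/2.68 = 2930.

k ≈ 2.68, θ ≈ 2930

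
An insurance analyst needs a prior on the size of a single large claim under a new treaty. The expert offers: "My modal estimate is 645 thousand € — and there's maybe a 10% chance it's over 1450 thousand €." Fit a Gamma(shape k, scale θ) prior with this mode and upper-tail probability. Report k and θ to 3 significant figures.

Gamma(k,θ) with k>1 has mode (k−1)θ, so θ = 645/(k−1).
Need P(X < 1450) = 0.9 with θ tied to k this way. Start at k = 2, θ = 645: P(X<1450) ≈ 0.657.
Too low — raise k to concentrate. Iterating converges to k ≈ 3.93.
Then θ = 645/(3.93−1) ≈ 220.

k ≈ 3.93, θ ≈ 220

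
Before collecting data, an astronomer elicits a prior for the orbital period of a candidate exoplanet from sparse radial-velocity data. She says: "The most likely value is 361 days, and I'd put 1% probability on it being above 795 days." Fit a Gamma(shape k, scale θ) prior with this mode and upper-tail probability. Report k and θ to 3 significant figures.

Gamma(k,θ) with k>1 has mode (k−1)θ, so θ = 361/(k−1).
Need P(X < 795) = 0.99 with θ tied to k this way. Start at k = 2, θ = 361: P(X<795) ≈ 0.646.
Too low — raise k to concentrate. Iterating converges to k ≈ 8.73.
Then θ = 361/(8.73−1) ≈ 46.7.

k ≈ 8.73, θ ≈ 46.7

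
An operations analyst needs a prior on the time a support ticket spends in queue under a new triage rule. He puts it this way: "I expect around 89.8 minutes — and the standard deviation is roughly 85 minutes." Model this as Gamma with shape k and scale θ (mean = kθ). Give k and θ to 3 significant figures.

For Gamma(k, scale θ): mean = kθ, variance = kθ², so CV = 1/√k.
CV = SD/mean = 85/89.8 = 0.9465, hence k = 1/CV² = 1.12.
Then θ = mean/k = 89.8/1.12 = 80.5.

k ≈ 1.12, θ ≈ 80.5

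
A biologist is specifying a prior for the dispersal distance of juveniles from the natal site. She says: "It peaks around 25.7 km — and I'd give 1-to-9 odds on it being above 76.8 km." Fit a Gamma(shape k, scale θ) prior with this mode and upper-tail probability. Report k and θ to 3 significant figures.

Gamma(k,θ) with k>1 has mode (k−1)θ, so θ = 25.7/(k−1).
Need P(X < 76.8) = 0.9 with θ tied to k this way. Start at k = 2, θ = 25.7: P(X<76.8) ≈ 0.799.
Too low — raise k to concentrate. Iterating converges to k ≈ 2.59.
Then θ = 25.7/(2.59−1) ≈ 16.2.

k ≈ 2.59, θ ≈ 16.2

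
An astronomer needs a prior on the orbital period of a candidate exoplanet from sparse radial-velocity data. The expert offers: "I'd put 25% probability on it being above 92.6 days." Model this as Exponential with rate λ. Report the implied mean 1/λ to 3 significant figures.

mean ≈ 66.8 days

P(T > 92.6) = e^(−λ·92.6) = 0.25, so λ = −ln(0.25)/92.6 = 0.015.
Mean = 1/λ = 66.8 days.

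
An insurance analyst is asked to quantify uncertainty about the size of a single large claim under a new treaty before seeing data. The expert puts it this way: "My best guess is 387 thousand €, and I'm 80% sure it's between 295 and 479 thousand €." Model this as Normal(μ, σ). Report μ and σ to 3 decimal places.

μ = 387.000, σ = 71.788

A symmetric 80% interval runs μ ± z·σ with z = 1.282.
Half-width = 92, so σ = 92/1.282 = 71.788.
μ is the stated best guess, 387.000.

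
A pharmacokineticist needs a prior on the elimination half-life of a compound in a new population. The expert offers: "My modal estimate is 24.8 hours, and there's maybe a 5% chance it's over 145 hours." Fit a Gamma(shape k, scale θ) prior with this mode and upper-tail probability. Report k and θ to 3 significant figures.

Gamma(k,θ) with k>1 has mode (k−1)θ, so θ = 24.8/(k−1).
Need P(X < 145) = 0.95 with θ tied to k this way. Start at k = 2, θ = 24.8: P(X<145) ≈ 0.980.
Too high — lower k to spread out. Iterating converges to k ≈ 1.74.
Then θ = 24.8/(1.74−1) ≈ 33.6.

k ≈ 1.74, θ ≈ 33.6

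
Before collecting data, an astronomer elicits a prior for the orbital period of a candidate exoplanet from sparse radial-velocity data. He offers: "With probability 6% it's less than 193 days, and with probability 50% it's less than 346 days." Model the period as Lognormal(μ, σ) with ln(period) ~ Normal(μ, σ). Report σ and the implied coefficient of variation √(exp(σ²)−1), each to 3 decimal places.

If T ~ Lognormal(μ,σ) then ln T ~ Normal(μ,σ), so the p-quantile of ln T is μ + z_p·σ.
ln(193) = 5.263 and ln(346) = 5.846; z_{0.06} = -1.555, z_{0.5} = 0.
σ = (5.846 − 5.263)/(0 − (-1.555)) = 0.375.
μ = 5.263 − (-1.555)·0.375 = 5.846.
CV = √(exp(σ²)−1) = √(exp(0.1410)−1) = 0.389.

σ ≈ 0.375, CV ≈ 0.389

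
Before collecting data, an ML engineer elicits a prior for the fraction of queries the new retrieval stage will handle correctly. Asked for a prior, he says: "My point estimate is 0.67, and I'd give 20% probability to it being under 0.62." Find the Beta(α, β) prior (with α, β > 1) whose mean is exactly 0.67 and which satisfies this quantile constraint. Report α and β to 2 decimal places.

With mean 0.67 fixed, write α = 0.67s, β = 0.33s where s = α+β.
Need P(θ < 0.62) = 0.2 under Beta(0.67s, 0.33s). Normal approximation: (q−m)/√(m(1−m)/s) ≈ z_{0.2} = -0.842, so s ≈ 0.67·0.33·(-0.842)²/(0.62−0.67)² = 62.6.
At s = 62.6: P(θ<0.62) ≈ 0.198. Adjusting to match 0.2 gives s ≈ 61.30.
So α = 0.67·61.30 ≈ 41.07, β = 0.33·61.30 ≈ 20.23.

α ≈ 41.07, β ≈ 20.23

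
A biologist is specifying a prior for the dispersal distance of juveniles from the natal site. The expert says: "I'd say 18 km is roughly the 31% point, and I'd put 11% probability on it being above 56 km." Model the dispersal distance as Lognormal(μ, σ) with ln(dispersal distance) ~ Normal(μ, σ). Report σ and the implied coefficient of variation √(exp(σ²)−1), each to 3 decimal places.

σ ≈ 0.659, CV ≈ 0.737

If T ~ Lognormal(μ,σ) then ln T ~ Normal(μ,σ), so the p-quantile of ln T is μ + z_p·σ.
ln(18) = 2.89 and ln(56) = 4.025; z_{0.31} = -0.4959, z_{0.89} = 1.227.
σ = (4.025 − 2.89)/(1.227 − (-0.4959)) = 0.659.
μ = 2.89 − (-0.4959)·0.659 = 3.217.
CV = √(exp(σ²)−1) = √(exp(0.4342)−1) = 0.737.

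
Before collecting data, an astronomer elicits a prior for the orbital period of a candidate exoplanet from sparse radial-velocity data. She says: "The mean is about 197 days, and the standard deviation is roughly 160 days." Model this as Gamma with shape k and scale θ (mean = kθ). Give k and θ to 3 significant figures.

For Gamma(k, scale θ): mean = kθ, variance = kθ², so CV = 1/√k.
CV = SD/mean = 160/197 = 0.8122, hence k = 1/CV² = 1.52.
Then θ = mean/k = 197/1.52 = 130.

k ≈ 1.52, θ ≈ 130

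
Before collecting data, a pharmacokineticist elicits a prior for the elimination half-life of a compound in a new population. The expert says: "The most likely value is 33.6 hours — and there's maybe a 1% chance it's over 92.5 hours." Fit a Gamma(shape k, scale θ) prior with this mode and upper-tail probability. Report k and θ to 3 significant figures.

k ≈ 5.48, θ ≈ 7.5

Gamma(k,θ) with k>1 has mode (k−1)θ, so θ = 33.6/(k−1).
Need P(X < 92.5) = 0.99 with θ tied to k this way. Start at k = 2, θ = 33.6: P(X<92.5) ≈ 0.761.
Too low — raise k to concentrate. Iterating converges to k ≈ 5.48.
Then θ = 33.6/(5.48−1) ≈ 7.5.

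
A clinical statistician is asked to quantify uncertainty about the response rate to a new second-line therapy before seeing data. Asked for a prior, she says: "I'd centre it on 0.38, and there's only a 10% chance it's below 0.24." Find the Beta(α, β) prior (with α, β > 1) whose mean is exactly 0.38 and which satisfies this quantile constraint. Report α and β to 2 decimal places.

With mean 0.38 fixed, write α = 0.38s, β = 0.62s where s = α+β.
Need P(θ < 0.24) = 0.1 under Beta(0.38s, 0.62s). Normal approximation: (q−m)/√(m(1−m)/s) ≈ z_{0.1} = -1.28, so s ≈ 0.38·0.62·(-1.28)²/(0.24−0.38)² = 19.7.
At s = 19.7: P(θ<0.24) ≈ 0.092. Adjusting to match 0.1 gives s ≈ 18.50.
So α = 0.38·18.50 ≈ 7.03, β = 0.62·18.50 ≈ 11.47.

α ≈ 7.03, β ≈ 11.47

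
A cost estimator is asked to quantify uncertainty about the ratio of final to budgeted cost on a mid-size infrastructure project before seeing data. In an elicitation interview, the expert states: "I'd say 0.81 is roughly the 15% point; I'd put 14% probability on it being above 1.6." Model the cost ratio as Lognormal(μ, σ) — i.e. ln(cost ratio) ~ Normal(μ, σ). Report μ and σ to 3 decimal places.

μ ≈ 0.123, σ ≈ 0.322

If T ~ Lognormal(μ,σ) then ln T ~ Normal(μ,σ), so the p-quantile of ln T is μ + z_p·σ.
ln(0.81) = -0.2107 and ln(1.6) = 0.47; z_{0.15} = -1.036, z_{0.86} = 1.08.
σ = (0.47 − -0.2107)/(1.08 − (-1.036)) = 0.322.
μ = -0.2107 − (-1.036)·0.322 = 0.123.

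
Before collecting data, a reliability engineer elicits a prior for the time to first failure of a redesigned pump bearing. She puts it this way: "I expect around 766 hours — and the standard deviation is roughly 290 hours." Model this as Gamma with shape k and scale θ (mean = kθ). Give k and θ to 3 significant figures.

For Gamma(k, scale θ): mean = kθ, variance = kθ², so CV = 1/√k.
CV = SD/mean = 290/766 = 0.3786, hence k = 1/CV² = 6.98.
Then θ = mean/k = 766/6.98 = 110.

k ≈ 6.98, θ ≈ 110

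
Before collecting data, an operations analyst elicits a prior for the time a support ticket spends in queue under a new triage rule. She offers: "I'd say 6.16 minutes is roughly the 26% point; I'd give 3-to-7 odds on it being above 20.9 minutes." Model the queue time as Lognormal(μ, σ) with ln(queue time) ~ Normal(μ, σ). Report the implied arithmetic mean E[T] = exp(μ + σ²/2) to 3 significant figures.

If T ~ Lognormal(μ,σ) then ln T ~ Normal(μ,σ), so the p-quantile of ln T is μ + z_p·σ.
ln(6.16) = 1.818 and ln(20.9) = 3.04; z_{0.26} = -0.6433, z_{0.7} = 0.5244.
σ = (3.04 − 1.818)/(0.5244 − (-0.6433)) = 1.046.
μ = 1.818 − (-0.6433)·1.046 = 2.491.
E[T] = exp(μ + σ²/2) = exp(2.491 + 0.5472) = 20.9 minutes.

E[T] ≈ 20.9 minutes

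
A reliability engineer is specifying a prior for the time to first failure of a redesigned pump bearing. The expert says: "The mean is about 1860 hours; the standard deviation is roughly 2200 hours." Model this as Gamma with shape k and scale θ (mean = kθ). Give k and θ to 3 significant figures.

k ≈ 0.715, θ ≈ 2600

For Gamma(k, scale θ): mean = kθ, variance = kθ², so CV = 1/√k.
CV = SD/mean = 2200/1860 = 1.183, hence k = 1/CV² = 0.715.
Then θ = mean/k = 1860/0.715 = 2600.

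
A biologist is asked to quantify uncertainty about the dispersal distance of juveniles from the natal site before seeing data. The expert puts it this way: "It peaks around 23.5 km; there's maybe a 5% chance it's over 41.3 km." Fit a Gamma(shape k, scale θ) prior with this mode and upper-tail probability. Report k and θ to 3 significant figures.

k ≈ 9.77, θ ≈ 2.68

Gamma(k,θ) with k>1 has mode (k−1)θ, so θ = 23.5/(k−1).
Need P(X < 41.3) = 0.95 with θ tied to k this way. Start at k = 2, θ = 23.5: P(X<41.3) ≈ 0.524.
Too low — raise k to concentrate. Iterating converges to k ≈ 9.77.
Then θ = 23.5/(9.77−1) ≈ 2.68.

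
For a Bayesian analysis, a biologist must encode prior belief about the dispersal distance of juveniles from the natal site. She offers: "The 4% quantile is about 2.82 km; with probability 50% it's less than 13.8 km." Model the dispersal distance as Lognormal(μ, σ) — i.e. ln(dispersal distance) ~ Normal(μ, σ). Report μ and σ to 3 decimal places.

If T ~ Lognormal(μ,σ) then ln T ~ Normal(μ,σ), so the p-quantile of ln T is μ + z_p·σ.
ln(2.82) = 1.037 and ln(13.8) = 2.625; z_{0.04} = -1.751, z_{0.5} = 0.
σ = (2.625 − 1.037)/(0 − (-1.751)) = 0.907.
μ = 1.037 − (-1.751)·0.907 = 2.625.

μ ≈ 2.625, σ ≈ 0.907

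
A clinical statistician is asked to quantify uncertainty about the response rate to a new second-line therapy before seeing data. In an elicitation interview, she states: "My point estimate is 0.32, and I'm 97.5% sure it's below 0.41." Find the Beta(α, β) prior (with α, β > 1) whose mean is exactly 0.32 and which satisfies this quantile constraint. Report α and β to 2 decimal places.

α ≈ 34.95, β ≈ 74.26

With mean 0.32 fixed, write α = 0.32s, β = 0.68s where s = α+β.
Need P(θ < 0.41) = 0.975 under Beta(0.32s, 0.68s). Normal approximation: (q−m)/√(m(1−m)/s) ≈ z_{0.975} = 1.96, so s ≈ 0.32·0.68·(1.96)²/(0.41−0.32)² = 103.2.
At s = 103.2: P(θ<0.41) ≈ 0.972. Adjusting to match 0.975 gives s ≈ 109.21.
So α = 0.32·109.21 ≈ 34.95, β = 0.68·109.21 ≈ 74.26.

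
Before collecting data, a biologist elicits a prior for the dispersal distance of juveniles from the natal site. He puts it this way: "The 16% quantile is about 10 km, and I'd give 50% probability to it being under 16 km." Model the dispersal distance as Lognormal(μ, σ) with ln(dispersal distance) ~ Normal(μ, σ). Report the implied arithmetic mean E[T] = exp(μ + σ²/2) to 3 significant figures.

If T ~ Lognormal(μ,σ) then ln T ~ Normal(μ,σ), so the p-quantile of ln T is μ + z_p·σ.
ln(10) = 2.303 and ln(16) = 2.773; z_{0.16} = -0.9945, z_{0.5} = 0.
σ = (2.773 − 2.303)/(0 − (-0.9945)) = 0.473.
μ = 2.303 − (-0.9945)·0.473 = 2.773.
E[T] = exp(μ + σ²/2) = exp(2.773 + 0.1117) = 17.9 km.

E[T] ≈ 17.9 km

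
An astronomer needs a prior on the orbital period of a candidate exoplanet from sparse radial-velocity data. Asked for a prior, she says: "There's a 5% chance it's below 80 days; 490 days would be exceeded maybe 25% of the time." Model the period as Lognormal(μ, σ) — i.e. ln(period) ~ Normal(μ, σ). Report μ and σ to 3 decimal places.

If T ~ Lognormal(μ,σ) then ln T ~ Normal(μ,σ), so the p-quantile of ln T is μ + z_p·σ.
ln(80) = 4.382 and ln(490) = 6.194; z_{0.05} = -1.645, z_{0.75} = 0.6745.
σ = (6.194 − 4.382)/(0.6745 − (-1.645)) = 0.781.
μ = 4.382 − (-1.645)·0.781 = 5.667.

μ ≈ 5.667, σ ≈ 0.781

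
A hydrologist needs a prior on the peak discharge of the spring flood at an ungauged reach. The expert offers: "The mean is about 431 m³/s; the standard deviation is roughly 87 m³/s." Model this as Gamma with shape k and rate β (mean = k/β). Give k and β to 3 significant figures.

k ≈ 24.5, β ≈ 0.0569

For Gamma(k, rate β): mean = k/β, variance = k/β², so CV = 1/√k.
CV = SD/mean = 87/431 = 0.2019, hence k = 1/CV² = 24.5.
Then β = k/mean = 24.5/431 = 0.0569.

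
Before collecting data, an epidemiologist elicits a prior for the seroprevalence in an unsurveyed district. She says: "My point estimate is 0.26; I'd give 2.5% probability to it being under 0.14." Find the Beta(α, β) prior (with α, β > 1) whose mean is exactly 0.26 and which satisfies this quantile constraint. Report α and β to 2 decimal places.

α ≈ 10.77, β ≈ 30.66

With mean 0.26 fixed, write α = 0.26s, β = 0.74s where s = α+β.
Need P(θ < 0.14) = 0.025 under Beta(0.26s, 0.74s). Normal approximation: (q−m)/√(m(1−m)/s) ≈ z_{0.025} = -1.96, so s ≈ 0.26·0.74·(-1.96)²/(0.14−0.26)² = 51.3.
At s = 51.3: P(θ<0.14) ≈ 0.014. Adjusting to match 0.025 gives s ≈ 41.43.
So α = 0.26·41.43 ≈ 10.77, β = 0.74·41.43 ≈ 30.66.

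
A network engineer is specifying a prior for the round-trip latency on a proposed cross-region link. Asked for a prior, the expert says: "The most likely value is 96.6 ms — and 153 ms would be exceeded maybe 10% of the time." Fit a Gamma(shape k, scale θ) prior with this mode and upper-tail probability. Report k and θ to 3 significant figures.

Gamma(k,θ) with k>1 has mode (k−1)θ, so θ = 96.6/(k−1).
Need P(X < 153) = 0.9 with θ tied to k this way. Start at k = 2, θ = 96.6: P(X<153) ≈ 0.470.
Too low — raise k to concentrate. Iterating converges to k ≈ 9.87.
Then θ = 96.6/(9.87−1) ≈ 10.9.

k ≈ 9.87, θ ≈ 10.9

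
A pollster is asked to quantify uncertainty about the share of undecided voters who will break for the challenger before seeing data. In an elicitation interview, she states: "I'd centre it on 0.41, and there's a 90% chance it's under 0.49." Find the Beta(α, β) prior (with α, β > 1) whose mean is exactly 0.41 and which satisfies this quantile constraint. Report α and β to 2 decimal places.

With mean 0.41 fixed, write α = 0.41s, β = 0.59s where s = α+β.
Need P(θ < 0.49) = 0.9 under Beta(0.41s, 0.59s). Normal approximation: (q−m)/√(m(1−m)/s) ≈ z_{0.9} = 1.28, so s ≈ 0.41·0.59·(1.28)²/(0.49−0.41)² = 62.1.
At s = 62.1: P(θ<0.49) ≈ 0.899. Adjusting to match 0.9 gives s ≈ 62.70.
So α = 0.41·62.70 ≈ 25.71, β = 0.59·62.70 ≈ 36.99.

α ≈ 25.71, β ≈ 36.99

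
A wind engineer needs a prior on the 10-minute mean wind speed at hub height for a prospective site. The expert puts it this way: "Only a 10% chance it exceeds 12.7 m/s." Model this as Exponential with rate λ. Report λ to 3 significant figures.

P(T > 12.7) = e^(−λ·12.7) = 0.1, so λ = −ln(0.1)/12.7 = 0.181.

λ ≈ 0.181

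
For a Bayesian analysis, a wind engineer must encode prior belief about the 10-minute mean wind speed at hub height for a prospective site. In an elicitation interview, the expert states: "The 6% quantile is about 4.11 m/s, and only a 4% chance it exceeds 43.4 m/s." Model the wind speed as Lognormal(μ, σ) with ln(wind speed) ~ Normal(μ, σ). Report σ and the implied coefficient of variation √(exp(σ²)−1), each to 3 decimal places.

σ ≈ 0.713, CV ≈ 0.814

If T ~ Lognormal(μ,σ) then ln T ~ Normal(μ,σ), so the p-quantile of ln T is μ + z_p·σ.
ln(4.11) = 1.413 and ln(43.4) = 3.77; z_{0.06} = -1.555, z_{0.96} = 1.751.
σ = (3.77 − 1.413)/(1.751 − (-1.555)) = 0.713.
μ = 1.413 − (-1.555)·0.713 = 2.522.
CV = √(exp(σ²)−1) = √(exp(0.5085)−1) = 0.814.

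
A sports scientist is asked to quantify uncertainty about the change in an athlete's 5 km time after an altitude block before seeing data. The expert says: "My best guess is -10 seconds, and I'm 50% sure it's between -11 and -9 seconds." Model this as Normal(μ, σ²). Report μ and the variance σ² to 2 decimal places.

A symmetric 50% interval runs μ ± z·σ with z = 0.6745.
Half-width = 1, so σ = 1/0.6745 = 1.483 and σ² = 2.20.
μ is the stated best guess, -10.00.

μ = -10.00, σ² = 2.20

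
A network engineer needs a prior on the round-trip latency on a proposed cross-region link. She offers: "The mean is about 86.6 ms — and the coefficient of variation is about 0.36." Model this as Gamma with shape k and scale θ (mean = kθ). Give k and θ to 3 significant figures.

k ≈ 7.72, θ ≈ 11.2

For Gamma(k, scale θ): mean = kθ, variance = kθ², so CV = 1/√k.
CV = 0.36, hence k = 1/CV² = 7.72.
Then θ = mean/k = 86.6/7.72 = 11.2.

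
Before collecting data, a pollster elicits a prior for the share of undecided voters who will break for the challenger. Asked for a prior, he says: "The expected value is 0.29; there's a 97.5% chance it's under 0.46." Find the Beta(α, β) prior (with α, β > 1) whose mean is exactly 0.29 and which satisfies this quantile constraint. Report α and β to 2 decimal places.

With mean 0.29 fixed, write α = 0.29s, β = 0.71s where s = α+β.
Need P(θ < 0.46) = 0.975 under Beta(0.29s, 0.71s). Normal approximation: (q−m)/√(m(1−m)/s) ≈ z_{0.975} = 1.96, so s ≈ 0.29·0.71·(1.96)²/(0.46−0.29)² = 27.4.
At s = 27.4: P(θ<0.46) ≈ 0.969. Adjusting to match 0.975 gives s ≈ 30.48.
So α = 0.29·30.48 ≈ 8.84, β = 0.71·30.48 ≈ 21.64.

α ≈ 8.84, β ≈ 21.64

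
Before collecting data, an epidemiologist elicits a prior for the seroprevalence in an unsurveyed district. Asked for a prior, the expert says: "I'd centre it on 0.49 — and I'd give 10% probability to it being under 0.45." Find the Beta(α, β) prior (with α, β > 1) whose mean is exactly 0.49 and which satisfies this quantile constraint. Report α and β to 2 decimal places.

α ≈ 125.43, β ≈ 130.55

With mean 0.49 fixed, write α = 0.49s, β = 0.51s where s = α+β.
Need P(θ < 0.45) = 0.1 under Beta(0.49s, 0.51s). Normal approximation: (q−m)/√(m(1−m)/s) ≈ z_{0.1} = -1.28, so s ≈ 0.49·0.51·(-1.28)²/(0.45−0.49)² = 256.5.
At s = 256.5: P(θ<0.45) ≈ 0.100. Adjusting to match 0.1 gives s ≈ 255.98.
So α = 0.49·255.98 ≈ 125.43, β = 0.51·255.98 ≈ 130.55.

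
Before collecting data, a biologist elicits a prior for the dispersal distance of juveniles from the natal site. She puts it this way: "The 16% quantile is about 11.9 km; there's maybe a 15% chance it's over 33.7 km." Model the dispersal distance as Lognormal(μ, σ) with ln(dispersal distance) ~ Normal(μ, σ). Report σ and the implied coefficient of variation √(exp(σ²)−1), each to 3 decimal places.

σ ≈ 0.513, CV ≈ 0.548

If T ~ Lognormal(μ,σ) then ln T ~ Normal(μ,σ), so the p-quantile of ln T is μ + z_p·σ.
ln(11.9) = 2.477 and ln(33.7) = 3.517; z_{0.16} = -0.9945, z_{0.85} = 1.036.
σ = (3.517 − 2.477)/(1.036 − (-0.9945)) = 0.513.
μ = 2.477 − (-0.9945)·0.513 = 2.986.
CV = √(exp(σ²)−1) = √(exp(0.2627)−1) = 0.548.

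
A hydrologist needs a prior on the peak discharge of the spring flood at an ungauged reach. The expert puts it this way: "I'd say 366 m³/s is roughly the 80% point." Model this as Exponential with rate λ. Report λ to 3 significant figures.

P(T < 366.0) = 1 − e^(−λ·366.0) = 0.8, so λ = −ln(1−0.8)/366.0 = −ln(0.2)/366.0 = 0.0044.

λ ≈ 0.0044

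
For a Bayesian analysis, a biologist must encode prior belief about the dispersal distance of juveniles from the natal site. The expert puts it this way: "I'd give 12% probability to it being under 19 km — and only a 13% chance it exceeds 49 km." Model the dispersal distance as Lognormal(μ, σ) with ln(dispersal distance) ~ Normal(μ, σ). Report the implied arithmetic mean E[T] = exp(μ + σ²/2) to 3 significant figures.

If T ~ Lognormal(μ,σ) then ln T ~ Normal(μ,σ), so the p-quantile of ln T is μ + z_p·σ.
ln(19) = 2.944 and ln(49) = 3.892; z_{0.12} = -1.175, z_{0.87} = 1.126.
σ = (3.892 − 2.944)/(1.126 − (-1.175)) = 0.412.
μ = 2.944 − (-1.175)·0.412 = 3.428.
E[T] = exp(μ + σ²/2) = exp(3.428 + 0.0847) = 33.5 km.

E[T] ≈ 33.5 km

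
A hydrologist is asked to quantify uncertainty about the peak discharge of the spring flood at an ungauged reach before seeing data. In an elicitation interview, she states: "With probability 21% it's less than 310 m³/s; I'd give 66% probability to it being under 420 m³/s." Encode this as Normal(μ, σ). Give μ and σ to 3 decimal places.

μ = 382.777, σ = 90.246

The p-quantile of Normal(μ,σ) is μ + z_p·σ, with z_{0.21} = -0.8064 and z_{0.66} = 0.4125.
Eliminate σ: μ = (z₂·x₁ − z₁·x₂)/(z₂ − z₁) = (0.4125·310 − (-0.8064)·420)/1.219 = 382.777.
Then σ = (x₂ − x₁)/(z₂ − z₁) = (420 − 310)/1.219 = 90.246.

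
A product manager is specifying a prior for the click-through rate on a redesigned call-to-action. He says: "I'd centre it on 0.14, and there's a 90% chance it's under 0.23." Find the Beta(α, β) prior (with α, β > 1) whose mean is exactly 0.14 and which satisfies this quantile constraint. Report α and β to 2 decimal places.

α ≈ 3.70, β ≈ 22.71

With mean 0.14 fixed, write α = 0.14s, β = 0.86s where s = α+β.
Need P(θ < 0.23) = 0.9 under Beta(0.14s, 0.86s). Normal approximation: (q−m)/√(m(1−m)/s) ≈ z_{0.9} = 1.28, so s ≈ 0.14·0.86·(1.28)²/(0.23−0.14)² = 24.4.
At s = 24.4: P(θ<0.23) ≈ 0.893. Adjusting to match 0.9 gives s ≈ 26.41.
So α = 0.14·26.41 ≈ 3.70, β = 0.86·26.41 ≈ 22.71.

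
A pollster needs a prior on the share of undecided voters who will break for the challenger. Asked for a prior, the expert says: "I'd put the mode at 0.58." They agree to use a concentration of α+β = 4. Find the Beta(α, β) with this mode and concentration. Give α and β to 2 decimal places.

For α,β > 1 the Beta mode is (α−1)/(α+β−2). With α+β = 4, the mode is (α−1)/2.
Set (α−1)/2 = 0.58 → α = 1 + 0.58·2 = 2.16.
β = 4 − α = 1.84.

α = 2.16, β = 1.84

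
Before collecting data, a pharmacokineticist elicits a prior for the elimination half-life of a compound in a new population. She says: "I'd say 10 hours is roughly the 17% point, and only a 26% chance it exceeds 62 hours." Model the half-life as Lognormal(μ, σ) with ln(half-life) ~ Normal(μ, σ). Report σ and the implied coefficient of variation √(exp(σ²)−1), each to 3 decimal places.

If T ~ Lognormal(μ,σ) then ln T ~ Normal(μ,σ), so the p-quantile of ln T is μ + z_p·σ.
ln(10) = 2.303 and ln(62) = 4.127; z_{0.17} = -0.9542, z_{0.74} = 0.6433.
σ = (4.127 − 2.303)/(0.6433 − (-0.9542)) = 1.142.
μ = 2.303 − (-0.9542)·1.142 = 3.392.
CV = √(exp(σ²)−1) = √(exp(1.3044)−1) = 1.639.

σ ≈ 1.142, CV ≈ 1.639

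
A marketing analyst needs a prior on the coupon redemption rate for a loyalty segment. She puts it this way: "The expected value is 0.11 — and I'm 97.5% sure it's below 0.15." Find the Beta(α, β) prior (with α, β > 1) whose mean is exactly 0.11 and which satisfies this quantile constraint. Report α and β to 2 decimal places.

With mean 0.11 fixed, write α = 0.11s, β = 0.89s where s = α+β.
Need P(θ < 0.15) = 0.975 under Beta(0.11s, 0.89s). Normal approximation: (q−m)/√(m(1−m)/s) ≈ z_{0.975} = 1.96, so s ≈ 0.11·0.89·(1.96)²/(0.15−0.11)² = 235.0.
At s = 235.0: P(θ<0.15) ≈ 0.967. Adjusting to match 0.975 gives s ≈ 268.49.
So α = 0.11·268.49 ≈ 29.53, β = 0.89·268.49 ≈ 238.95.

α ≈ 29.53, β ≈ 238.95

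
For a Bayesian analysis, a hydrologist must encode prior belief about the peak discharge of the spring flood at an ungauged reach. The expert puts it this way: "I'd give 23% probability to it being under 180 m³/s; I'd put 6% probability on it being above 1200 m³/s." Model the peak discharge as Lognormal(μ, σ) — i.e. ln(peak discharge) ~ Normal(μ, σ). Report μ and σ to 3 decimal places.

μ ≈ 5.804, σ ≈ 0.827

If T ~ Lognormal(μ,σ) then ln T ~ Normal(μ,σ), so the p-quantile of ln T is μ + z_p·σ.
ln(180) = 5.193 and ln(1200) = 7.09; z_{0.23} = -0.7388, z_{0.94} = 1.555.
σ = (7.09 − 5.193)/(1.555 − (-0.7388)) = 0.827.
μ = 5.193 − (-0.7388)·0.827 = 5.804.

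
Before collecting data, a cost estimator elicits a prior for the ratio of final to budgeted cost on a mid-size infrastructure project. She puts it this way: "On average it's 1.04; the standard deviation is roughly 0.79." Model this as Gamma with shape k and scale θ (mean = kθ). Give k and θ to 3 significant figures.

k ≈ 1.73, θ ≈ 0.6

For Gamma(k, scale θ): mean = kθ, variance = kθ², so CV = 1/√k.
CV = SD/mean = 0.79/1.04 = 0.7596, hence k = 1/CV² = 1.73.
Then θ = mean/k = 1.04/1.73 = 0.6.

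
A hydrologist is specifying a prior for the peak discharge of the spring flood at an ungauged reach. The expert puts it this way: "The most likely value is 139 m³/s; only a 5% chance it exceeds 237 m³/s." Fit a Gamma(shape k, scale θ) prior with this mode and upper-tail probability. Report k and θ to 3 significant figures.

k ≈ 10.8, θ ≈ 14.2

Gamma(k,θ) with k>1 has mode (k−1)θ, so θ = 139/(k−1).
Need P(X < 237) = 0.95 with θ tied to k this way. Start at k = 2, θ = 139: P(X<237) ≈ 0.508.
Too low — raise k to concentrate. Iterating converges to k ≈ 10.8.
Then θ = 139/(10.8−1) ≈ 14.2.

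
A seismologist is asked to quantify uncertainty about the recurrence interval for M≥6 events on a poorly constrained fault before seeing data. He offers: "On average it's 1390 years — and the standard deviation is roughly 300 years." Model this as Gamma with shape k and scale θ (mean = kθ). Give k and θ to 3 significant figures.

For Gamma(k, scale θ): mean = kθ, variance = kθ², so CV = 1/√k.
CV = SD/mean = 300/1390 = 0.2158, hence k = 1/CV² = 21.5.
Then θ = mean/k = 1390/21.5 = 64.7.

k ≈ 21.5, θ ≈ 64.7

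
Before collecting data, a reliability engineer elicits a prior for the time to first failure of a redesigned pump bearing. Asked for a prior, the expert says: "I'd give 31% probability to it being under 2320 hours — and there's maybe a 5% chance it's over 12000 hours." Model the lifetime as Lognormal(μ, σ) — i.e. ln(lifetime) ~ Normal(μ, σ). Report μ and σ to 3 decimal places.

If T ~ Lognormal(μ,σ) then ln T ~ Normal(μ,σ), so the p-quantile of ln T is μ + z_p·σ.
ln(2320) = 7.749 and ln(12000) = 9.393; z_{0.31} = -0.4959, z_{0.95} = 1.645.
σ = (9.393 − 7.749)/(1.645 − (-0.4959)) = 0.768.
μ = 7.749 − (-0.4959)·0.768 = 8.130.

μ ≈ 8.130, σ ≈ 0.768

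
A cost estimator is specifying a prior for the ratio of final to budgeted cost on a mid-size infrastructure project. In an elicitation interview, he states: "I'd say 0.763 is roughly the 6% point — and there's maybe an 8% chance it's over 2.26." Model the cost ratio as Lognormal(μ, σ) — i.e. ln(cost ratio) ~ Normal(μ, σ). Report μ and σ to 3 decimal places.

μ ≈ 0.300, σ ≈ 0.367

If T ~ Lognormal(μ,σ) then ln T ~ Normal(μ,σ), so the p-quantile of ln T is μ + z_p·σ.
ln(0.763) = -0.2705 and ln(2.26) = 0.8154; z_{0.06} = -1.555, z_{0.92} = 1.405.
σ = (0.8154 − -0.2705)/(1.405 − (-1.555)) = 0.367.
μ = -0.2705 − (-1.555)·0.367 = 0.300.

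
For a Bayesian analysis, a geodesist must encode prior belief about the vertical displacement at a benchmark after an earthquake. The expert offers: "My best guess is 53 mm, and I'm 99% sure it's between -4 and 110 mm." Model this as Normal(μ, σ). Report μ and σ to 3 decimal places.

A symmetric 99% interval runs μ ± z·σ with z = 2.576.
Half-width = 57, so σ = 57/2.576 = 22.129.
μ is the stated best guess, 53.000.

μ = 53.000, σ = 22.129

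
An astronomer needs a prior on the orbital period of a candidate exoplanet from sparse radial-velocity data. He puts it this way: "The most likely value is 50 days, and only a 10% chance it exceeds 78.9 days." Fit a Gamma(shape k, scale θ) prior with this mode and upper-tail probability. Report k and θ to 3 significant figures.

Gamma(k,θ) with k>1 has mode (k−1)θ, so θ = 50/(k−1).
Need P(X < 78.9) = 0.9 with θ tied to k this way. Start at k = 2, θ = 50: P(X<78.9) ≈ 0.468.
Too low — raise k to concentrate. Iterating converges to k ≈ 10.
Then θ = 50/(10−1) ≈ 5.55.

k ≈ 10, θ ≈ 5.55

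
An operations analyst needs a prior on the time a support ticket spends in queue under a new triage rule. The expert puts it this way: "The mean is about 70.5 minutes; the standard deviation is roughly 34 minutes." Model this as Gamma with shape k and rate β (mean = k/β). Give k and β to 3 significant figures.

For Gamma(k, rate β): mean = k/β, variance = k/β², so CV = 1/√k.
CV = SD/mean = 34/70.5 = 0.4823, hence k = 1/CV² = 4.3.
Then β = k/mean = 4.3/70.5 = 0.061.

k ≈ 4.3, β ≈ 0.061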